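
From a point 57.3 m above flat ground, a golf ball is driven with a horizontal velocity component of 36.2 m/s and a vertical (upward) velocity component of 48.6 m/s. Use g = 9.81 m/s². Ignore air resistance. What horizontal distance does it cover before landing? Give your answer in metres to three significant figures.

With up positive and y = 0 at the ground: y(t) = 57.3 + (48.60) t − 4.905 t². Setting y = 0 and taking the positive root: t = [48.60 + √(48.60² + 2·9.81·57.3)] / 9.81 = (48.60 + 59.04) / 9.81 = 10.97 s.
Horizontal distance: R = vₓ t = 36.20 × 10.97 = 397.2 m.

397 m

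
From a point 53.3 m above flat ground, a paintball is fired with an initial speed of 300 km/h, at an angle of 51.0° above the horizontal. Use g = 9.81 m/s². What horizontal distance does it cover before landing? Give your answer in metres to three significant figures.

Convert: 300 km/h = 300/3.6 = 83.33 m/s.
Resolve: vₓ = 83.33 cos 51.0° = 52.44 m/s and v_y0 = 83.33 sin 51.0° = 64.76 m/s.
Vertical motion (up positive, ground at y = 0): 4.905 t² − (64.76) t − 53.3 = 0, so t = (64.76 + √(64.76² + 2·9.81·53.3)) / 9.81 = (64.76 + 72.39) / 9.81 = 13.98 s.
Horizontal distance: R = vₓ t = 52.44 × 13.98 = 733.2 m.

733 m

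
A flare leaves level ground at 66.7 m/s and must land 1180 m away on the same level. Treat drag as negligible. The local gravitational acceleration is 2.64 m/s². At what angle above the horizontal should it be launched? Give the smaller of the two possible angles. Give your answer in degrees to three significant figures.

22.2°

R = v₀² sin 2θ / g gives sin 2θ = gR/v₀² = 2.64·1180/66.7² = 0.7002.
2θ = 44.44° or 180° − 44.44° = 135.6°, so θ = 22.22° or 67.78°.
The smaller angle is 22.22°.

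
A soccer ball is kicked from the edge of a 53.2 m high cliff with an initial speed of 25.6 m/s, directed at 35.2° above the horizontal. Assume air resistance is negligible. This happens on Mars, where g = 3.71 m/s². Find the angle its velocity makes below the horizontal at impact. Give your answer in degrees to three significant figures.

Horizontal component vₓ = 25.60 cos 35.2° = 20.92 m/s; vertical v_y0 = 25.60 sin 35.2° = 14.76 m/s.
Vertical motion (up positive, ground at y = 0): 1.855 t² − (14.76) t − 53.2 = 0, so t = (14.76 + √(14.76² + 2·3.71·53.2)) / 3.71 = (14.76 + 24.75) / 3.71 = 10.65 s.
At impact: v_y = v_y0 − g t = −24.75 m/s; vₓ = 20.92 m/s.
Angle below horizontal: arctan(|v_y|/vₓ) = arctan(24.75/20.92) = 49.79°.

49.8°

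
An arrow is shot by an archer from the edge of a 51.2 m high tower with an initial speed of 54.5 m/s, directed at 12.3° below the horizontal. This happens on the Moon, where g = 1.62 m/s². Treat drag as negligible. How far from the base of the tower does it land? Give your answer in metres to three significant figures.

vₓ = 54.50 cos 12.3° = 53.25 m/s; v_y0 = −11.61 m/s (downward).
Vertical motion (up positive, ground at y = 0): 0.8100 t² − (−11.61) t − 51.2 = 0, so t = (−11.61 + √(11.61² + 2·1.62·51.2)) / 1.62 = (−11.61 + 17.34) / 1.62 = 3.537 s.
Horizontal distance: R = vₓ t = 53.25 × 3.537 = 188.3 m.

188 m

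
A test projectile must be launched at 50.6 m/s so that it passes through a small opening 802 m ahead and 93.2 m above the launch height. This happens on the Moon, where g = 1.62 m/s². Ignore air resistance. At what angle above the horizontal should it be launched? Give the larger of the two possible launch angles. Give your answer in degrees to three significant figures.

Trajectory: y = x tanθ − g x² (1 + tan²θ)/(2v₀²). With x = 802, y = 93.2, v₀ = 50.6, g = 1.62:
203.5 tan²θ − 802 tanθ + (296.7) = 0.
tanθ = [802 ± √(802² − 4 × 203.5 × (296.7))] / (2 × 203.5) = (802 ± 633.8) / 407.0, giving tanθ = 0.4133 or 3.528.
θ = 22.45° or 74.18°; the larger is 74.18°.

74.2°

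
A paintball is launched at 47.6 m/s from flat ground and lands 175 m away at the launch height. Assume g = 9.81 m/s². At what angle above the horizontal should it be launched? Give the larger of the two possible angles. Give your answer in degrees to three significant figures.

65.4°

Level-ground range R = v₀² sin(2θ)/g ⇒ sin(2θ) = gR/v₀² = 9.81 × 175 / 47.6² = 0.7577.
2θ = 49.26° or 180° − 49.26° = 130.7°, so θ = 24.63° or 65.37°.
The larger angle is 65.37°.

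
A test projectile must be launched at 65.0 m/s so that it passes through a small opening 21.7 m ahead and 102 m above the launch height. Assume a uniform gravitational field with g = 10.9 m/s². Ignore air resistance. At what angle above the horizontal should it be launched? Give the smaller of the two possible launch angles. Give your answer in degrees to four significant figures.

Trajectory: y = x tanθ − g x² (1 + tan²θ)/(2v₀²). With x = 21.7, y = 102, v₀ = 65.0, g = 10.9:
0.6074 tan²θ − 21.7 tanθ + (102.6) = 0.
tanθ = [21.7 ± √(21.7² − 4 × 0.6074 × (102.6))] / (2 × 0.6074) = (21.7 ± 14.89) / 1.215, giving tanθ = 5.609 or 30.12.
θ = 79.89° or 88.10°; the smaller is 79.89°.

79.89°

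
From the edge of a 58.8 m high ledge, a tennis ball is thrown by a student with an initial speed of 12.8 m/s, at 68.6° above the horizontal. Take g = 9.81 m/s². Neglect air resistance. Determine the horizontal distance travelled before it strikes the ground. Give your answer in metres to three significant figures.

vₓ = 12.80 cos 68.6° = 4.670 m/s; v_y0 = 12.80 sin 68.6° = 11.92 m/s.
With up positive and y = 0 at the ground: y(t) = 58.8 + (11.92) t − 4.905 t². Setting y = 0 and taking the positive root: t = [11.92 + √(11.92² + 2·9.81·58.8)] / 9.81 = (11.92 + 36.00) / 9.81 = 4.884 s.
Horizontal distance: R = vₓ t = 4.670 × 4.884 = 22.81 m.

22.8 m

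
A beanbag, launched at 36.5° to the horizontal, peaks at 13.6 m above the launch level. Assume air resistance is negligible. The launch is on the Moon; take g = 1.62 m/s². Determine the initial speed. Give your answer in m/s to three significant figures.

11.2 m/s

At the peak v_y = 0, so v_y0 = √(2gH) = √(2 × 1.62 × 13.6) = 6.638 m/s.
v_y0 = v₀ sin θ ⇒ v₀ = 6.638 / sin 36.5° = 11.16 m/s.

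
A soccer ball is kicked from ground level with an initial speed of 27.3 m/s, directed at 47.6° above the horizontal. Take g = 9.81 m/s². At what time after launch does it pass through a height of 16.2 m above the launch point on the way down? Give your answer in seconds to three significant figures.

vₓ = 27.30 cos 47.6° = 18.41 m/s; v_y0 = 27.30 sin 47.6° = 20.16 m/s.
Require v_y0 t − ½ g t² = 16.2, i.e. 4.905 t² − 20.16 t + 16.2 = 0.
Quadratic formula: t = (20.16 ± √88.575) / 9.81 = (20.16 ± 9.411) / 9.81 → t = 1.096 s or 3.014 s.
The descending-branch root is 3.014 s.

3.01 s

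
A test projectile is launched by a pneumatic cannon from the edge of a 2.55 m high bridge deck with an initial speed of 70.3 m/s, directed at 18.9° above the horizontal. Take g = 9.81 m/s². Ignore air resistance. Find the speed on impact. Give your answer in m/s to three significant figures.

70.7 m/s

vₓ = 70.30 cos 18.9° = 66.51 m/s; v_y0 = 70.30 sin 18.9° = 22.77 m/s.
With up positive and y = 0 at the ground: y(t) = 2.55 + (22.77) t − 4.905 t². Setting y = 0 and taking the positive root: t = [22.77 + √(22.77² + 2·9.81·2.55)] / 9.81 = (22.77 + 23.84) / 9.81 = 4.752 s.
Vertical velocity at impact: v_y = v_y0 − g t = 22.77 − 9.81 × 4.752 = −23.84 m/s.
Speed: |v| = √(vₓ² + v_y²) = √(66.51² + 23.84²) = 70.65 m/s.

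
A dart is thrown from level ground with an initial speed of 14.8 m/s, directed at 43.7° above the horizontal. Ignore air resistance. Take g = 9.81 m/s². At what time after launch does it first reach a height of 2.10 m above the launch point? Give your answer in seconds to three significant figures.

0.231 s

Resolve: vₓ = 14.80 cos 43.7° = 10.70 m/s and v_y0 = 14.80 sin 43.7° = 10.23 m/s.
Require v_y0 t − ½ g t² = 2.10, i.e. 4.905 t² − 10.23 t + 2.10 = 0.
Quadratic formula: t = (10.23 ± √63.350) / 9.81 = (10.23 ± 7.959) / 9.81 → t = 0.2310 s or 1.854 s.
The first (ascending) time is 0.2310 s.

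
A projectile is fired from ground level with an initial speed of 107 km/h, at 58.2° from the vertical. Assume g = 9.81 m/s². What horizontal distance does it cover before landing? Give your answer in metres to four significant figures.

80.66 m

Convert: 107 km/h = 107/3.6 = 29.72 m/s.
vₓ = 29.72 sin 58.2° = 25.26 m/s; v_y0 = 29.72 cos 58.2° = 15.66 m/s.
Time aloft: T = 2 v_y0 / g = 2 × 15.66 / 9.81 = 3.193 s.
Horizontal distance R = vₓ T = 25.26 × 3.193 = 80.66 m.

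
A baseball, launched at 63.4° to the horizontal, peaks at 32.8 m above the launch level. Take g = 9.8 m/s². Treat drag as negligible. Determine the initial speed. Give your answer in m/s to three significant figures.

28.4 m/s

At the peak v_y = 0, so v_y0 = √(2gH) = √(2 × 9.80 × 32.8) = 25.36 m/s.
v_y0 = v₀ sin θ ⇒ v₀ = 25.36 / sin 63.4° = 28.36 m/s.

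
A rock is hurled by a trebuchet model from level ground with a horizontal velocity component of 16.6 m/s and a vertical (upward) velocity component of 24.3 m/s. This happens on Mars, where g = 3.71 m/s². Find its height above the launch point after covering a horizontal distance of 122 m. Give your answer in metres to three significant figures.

78.4 m

At x = 122 m, t = x/vₓ = 122/16.60 = 7.349 s.
Height: y = v_y0 t − ½ g t² = 24.30 × 7.349 − 1.855 × 7.349² = 178.6 − 100.2 = 78.40 m.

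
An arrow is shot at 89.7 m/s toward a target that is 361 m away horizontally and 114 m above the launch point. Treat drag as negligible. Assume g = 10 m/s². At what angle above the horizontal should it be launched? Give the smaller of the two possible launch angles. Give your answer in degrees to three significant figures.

32.2°

Trajectory: y = x tanθ − g x² (1 + tan²θ)/(2v₀²). With x = 361, y = 114, v₀ = 89.7, g = 10.0:
80.98 tan²θ − 361 tanθ + (195.0) = 0.
tanθ = [361 ± √(361² − 4 × 80.98 × (195.0))] / (2 × 80.98) = (361 ± 259.1) / 162.0, giving tanθ = 0.6288 or 3.829.
θ = 32.16° or 75.36°; the smaller is 32.16°.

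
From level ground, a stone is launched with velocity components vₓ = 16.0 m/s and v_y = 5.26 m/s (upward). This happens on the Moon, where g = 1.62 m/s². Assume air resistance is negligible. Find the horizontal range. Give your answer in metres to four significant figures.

103.9 m

Flight time T = 2 v_y0 / g = 6.494 s.
Horizontal distance R = vₓ T = 16.00 × 6.494 = 103.9 m.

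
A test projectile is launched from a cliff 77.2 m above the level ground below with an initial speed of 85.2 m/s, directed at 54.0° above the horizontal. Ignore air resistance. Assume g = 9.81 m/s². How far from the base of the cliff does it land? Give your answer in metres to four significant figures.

Components: vₓ = 85.20 cos 54.0° = 50.08 m/s, v_y0 = 85.20 sin 54.0° = 68.93 m/s.
The projectile lands when y = 77.2 + (68.93) t − ½·9.81·t² = 0. Positive root: t = (68.93 + √(68.93² + 2·9.81·77.2)) / 9.81 = (68.93 + 79.16) / 9.81 = 15.10 s.
Horizontal distance: R = vₓ t = 50.08 × 15.10 = 756.0 m.

756.0 m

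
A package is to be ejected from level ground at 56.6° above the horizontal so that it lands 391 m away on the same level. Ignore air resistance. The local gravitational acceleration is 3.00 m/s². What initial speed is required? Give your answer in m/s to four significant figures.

35.72 m/s

On level ground R = v₀² sin 2θ / g ⇒ v₀ = √(gR / sin 2θ).
v₀ = √(3.00 × 391 / sin 113.2°) = √(1173 / 0.9191) = √1276.2 = 35.72 m/s.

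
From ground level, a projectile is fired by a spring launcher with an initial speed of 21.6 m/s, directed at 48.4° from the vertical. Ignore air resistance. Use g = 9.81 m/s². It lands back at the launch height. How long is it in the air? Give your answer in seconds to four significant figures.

Components: vₓ = 21.60 sin 48.4° = 16.15 m/s, v_y0 = 21.60 cos 48.4° = 14.34 m/s.
Landing at launch height ⇒ T = 2 v_y0 / g = 2 × 14.34 / 9.81 = 2.924 s.

2.924 s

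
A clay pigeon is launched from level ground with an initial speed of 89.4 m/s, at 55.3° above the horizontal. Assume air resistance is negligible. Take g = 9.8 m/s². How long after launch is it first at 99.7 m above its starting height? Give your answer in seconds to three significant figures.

1.51 s

Resolve: vₓ = 89.40 cos 55.3° = 50.89 m/s and v_y0 = 89.40 sin 55.3° = 73.50 m/s.
Set y = v_y0 t − ½ g t² = 99.7: 4.900 t² − 73.50 t + 99.7 = 0.
Quadratic formula: t = (73.50 ± √3448.1) / 9.80 = (73.50 ± 58.72) / 9.80 → t = 1.508 s or 13.49 s.
The first (ascending) time is 1.508 s.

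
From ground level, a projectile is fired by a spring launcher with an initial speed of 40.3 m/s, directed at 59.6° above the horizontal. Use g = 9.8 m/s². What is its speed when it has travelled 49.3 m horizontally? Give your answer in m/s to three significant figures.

23.2 m/s

vₓ = 40.30 cos 59.6° = 20.39 m/s; v_y0 = 40.30 sin 59.6° = 34.76 m/s.
Time to reach x = 49.3 m: t = x/vₓ = 49.3/20.39 = 2.417 s.
Vertical velocity there: v_y = v_y0 − g t = 34.76 − 9.80 × 2.417 = 11.07 m/s.
Speed: √(vₓ² + v_y²) = √(20.39² + 11.07²) = 23.20 m/s.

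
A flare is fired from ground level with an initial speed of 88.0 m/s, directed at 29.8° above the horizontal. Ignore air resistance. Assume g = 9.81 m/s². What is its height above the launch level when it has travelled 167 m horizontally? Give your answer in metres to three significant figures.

vₓ = 88.00 cos 29.8° = 76.36 m/s; v_y0 = 88.00 sin 29.8° = 43.73 m/s.
x = vₓ t ⇒ t = 167/76.36 = 2.187 s.
Height: y = v_y0 t − ½ g t² = 43.73 × 2.187 − 4.905 × 2.187² = 95.64 − 23.46 = 72.18 m.

72.2 m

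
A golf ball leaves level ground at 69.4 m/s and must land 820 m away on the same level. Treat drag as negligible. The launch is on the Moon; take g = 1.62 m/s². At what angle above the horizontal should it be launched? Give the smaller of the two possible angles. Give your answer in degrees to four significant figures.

From R = (v₀²/g) sin 2θ: sin 2θ = 1.62 × 820 / 4816.4 = 0.2758.
2θ = 16.01° or 180° − 16.01° = 164.0°, so θ = 8.005° or 81.99°.
The smaller angle is 8.005°.

8.005°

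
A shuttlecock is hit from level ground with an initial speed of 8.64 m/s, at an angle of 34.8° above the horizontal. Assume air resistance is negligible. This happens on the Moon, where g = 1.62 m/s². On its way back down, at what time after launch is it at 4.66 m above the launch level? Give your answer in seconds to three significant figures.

Horizontal component vₓ = 8.640 cos 34.8° = 7.095 m/s; vertical v_y0 = 8.640 sin 34.8° = 4.931 m/s.
Set y = v_y0 t − ½ g t² = 4.66: 0.8100 t² − 4.931 t + 4.66 = 0.
t = [4.931 ± √(4.931² − 2·1.62·4.66)] / 1.62 = (4.931 ± 3.036) / 1.62, so t = 1.170 s or t = 4.918 s.
The descending-branch root is 4.918 s.

4.92 s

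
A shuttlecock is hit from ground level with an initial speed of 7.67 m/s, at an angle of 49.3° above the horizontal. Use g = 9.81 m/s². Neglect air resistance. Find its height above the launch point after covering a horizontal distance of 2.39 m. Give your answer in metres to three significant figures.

1.66 m

Resolve: vₓ = 7.670 cos 49.3° = 5.002 m/s and v_y0 = 7.670 sin 49.3° = 5.815 m/s.
Time to reach x = 2.39 m: t = x/vₓ = 2.39/5.002 = 0.4778 s.
Height: y = v_y0 t − ½ g t² = 5.815 × 0.4778 − 4.905 × 0.4778² = 2.779 − 1.120 = 1.659 m.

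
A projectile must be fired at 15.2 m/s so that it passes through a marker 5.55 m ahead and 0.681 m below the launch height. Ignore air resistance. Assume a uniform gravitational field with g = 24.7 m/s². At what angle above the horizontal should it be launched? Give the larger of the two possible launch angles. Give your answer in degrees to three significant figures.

72.6°

Trajectory: y = x tanθ − g x² (1 + tan²θ)/(2v₀²). With x = 5.55, y = −0.681, v₀ = 15.2, g = 24.7:
1.647 tan²θ − 5.55 tanθ + (0.9655) = 0.
tanθ = [5.55 ± √(5.55² − 4 × 1.647 × (0.9655))] / (2 × 1.647) = (5.55 ± 4.944) / 3.293, giving tanθ = 0.1840 or 3.187.
θ = 10.43° or 72.58°; the larger is 72.58°.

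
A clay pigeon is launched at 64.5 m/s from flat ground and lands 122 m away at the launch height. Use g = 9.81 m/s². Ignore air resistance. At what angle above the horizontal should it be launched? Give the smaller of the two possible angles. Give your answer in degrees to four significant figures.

From R = (v₀²/g) sin 2θ: sin 2θ = 9.81 × 122 / 4160.2 = 0.2877.
2θ = 16.72° or 180° − 16.72° = 163.3°, so θ = 8.360° or 81.64°.
The smaller angle is 8.360°.

8.360°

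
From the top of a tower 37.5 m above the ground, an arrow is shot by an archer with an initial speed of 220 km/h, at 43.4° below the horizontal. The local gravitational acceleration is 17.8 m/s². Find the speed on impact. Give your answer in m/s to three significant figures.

71.2 m/s

Convert: 220 km/h = 220/3.6 = 61.11 m/s.
Resolve: vₓ = 61.11 cos 43.4° = 44.40 m/s and v_y0 = −41.99 m/s (downward).
With up positive and y = 0 at the ground: y(t) = 37.5 + (−41.99) t − 8.900 t². Setting y = 0 and taking the positive root: t = [−41.99 + √(41.99² + 2·17.8·37.5)] / 17.8 = (−41.99 + 55.66) / 17.8 = 0.7681 s.
Vertical velocity at impact: v_y = v_y0 − g t = −41.99 − 17.8 × 0.7681 = −55.66 m/s.
Speed: |v| = √(vₓ² + v_y²) = √(44.40² + 55.66²) = 71.20 m/s.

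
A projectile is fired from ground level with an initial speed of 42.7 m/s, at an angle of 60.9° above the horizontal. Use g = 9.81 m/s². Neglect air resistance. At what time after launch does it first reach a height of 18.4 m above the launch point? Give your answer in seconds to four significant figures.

Resolve: vₓ = 42.70 cos 60.9° = 20.77 m/s and v_y0 = 42.70 sin 60.9° = 37.31 m/s.
Require v_y0 t − ½ g t² = 18.4, i.e. 4.905 t² − 37.31 t + 18.4 = 0.
t = [37.31 ± √(37.31² − 2·9.81·18.4)] / 9.81 = (37.31 ± 32.11) / 9.81, so t = 0.5301 s or t = 7.076 s.
The first (ascending) time is 0.5301 s.

0.5301 s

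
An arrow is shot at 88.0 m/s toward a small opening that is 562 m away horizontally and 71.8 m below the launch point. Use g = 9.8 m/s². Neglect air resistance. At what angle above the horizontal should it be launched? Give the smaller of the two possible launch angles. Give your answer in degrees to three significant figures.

14.0°

Trajectory: y = x tanθ − g x² (1 + tan²θ)/(2v₀²). With x = 562, y = −71.8, v₀ = 88.0, g = 9.80:
199.8 tan²θ − 562 tanθ + (128.0) = 0.
tanθ = [562 ± √(562² − 4 × 199.8 × (128.0))] / (2 × 199.8) = (562 ± 462.0) / 399.7, giving tanθ = 0.2501 or 2.562.
θ = 14.04° or 68.68°; the smaller is 14.04°.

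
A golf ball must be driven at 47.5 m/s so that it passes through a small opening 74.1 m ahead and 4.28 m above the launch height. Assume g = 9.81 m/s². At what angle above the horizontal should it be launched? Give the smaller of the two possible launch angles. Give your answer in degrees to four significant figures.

12.80°

Trajectory: y = x tanθ − g x² (1 + tan²θ)/(2v₀²). With x = 74.1, y = 4.28, v₀ = 47.5, g = 9.81:
11.94 tan²θ − 74.1 tanθ + (16.22) = 0.
tanθ = [74.1 ± √(74.1² − 4 × 11.94 × (16.22))] / (2 × 11.94) = (74.1 ± 68.68) / 23.87, giving tanθ = 0.2272 or 5.981.
θ = 12.80° or 80.51°; the smaller is 12.80°.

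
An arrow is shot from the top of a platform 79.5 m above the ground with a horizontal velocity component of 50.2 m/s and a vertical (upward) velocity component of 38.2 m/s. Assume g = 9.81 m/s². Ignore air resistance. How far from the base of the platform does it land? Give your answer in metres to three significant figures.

With up positive and y = 0 at the ground: y(t) = 79.5 + (38.20) t − 4.905 t². Setting y = 0 and taking the positive root: t = [38.20 + √(38.20² + 2·9.81·79.5)] / 9.81 = (38.20 + 54.95) / 9.81 = 9.495 s.
Horizontal distance: R = vₓ t = 50.20 × 9.495 = 476.6 m.

477 m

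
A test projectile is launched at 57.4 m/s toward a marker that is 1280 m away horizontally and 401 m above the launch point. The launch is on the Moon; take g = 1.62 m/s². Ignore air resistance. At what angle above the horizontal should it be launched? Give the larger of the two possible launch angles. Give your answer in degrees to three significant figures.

66.6°

Trajectory: y = x tanθ − g x² (1 + tan²θ)/(2v₀²). With x = 1280, y = 401, v₀ = 57.4, g = 1.62:
402.8 tan²θ − 1280 tanθ + (803.8) = 0.
tanθ = [1280 ± √(1280² − 4 × 402.8 × (803.8))] / (2 × 402.8) = (1280 ± 586.0) / 805.6, giving tanθ = 0.8615 or 2.316.
θ = 40.75° or 66.65°; the larger is 66.65°.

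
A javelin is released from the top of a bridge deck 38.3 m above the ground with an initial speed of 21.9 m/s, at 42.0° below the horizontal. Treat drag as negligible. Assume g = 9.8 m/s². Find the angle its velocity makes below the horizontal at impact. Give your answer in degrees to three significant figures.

62.4°

Horizontal component vₓ = 21.90 cos 42.0° = 16.27 m/s; vertical v_y0 = −14.65 m/s (downward).
Vertical motion (up positive, ground at y = 0): 4.900 t² − (−14.65) t − 38.3 = 0, so t = (−14.65 + √(14.65² + 2·9.80·38.3)) / 9.80 = (−14.65 + 31.07) / 9.80 = 1.675 s.
At impact: v_y = v_y0 − g t = −31.07 m/s; vₓ = 16.27 m/s.
Angle below horizontal: arctan(|v_y|/vₓ) = arctan(31.07/16.27) = 62.35°.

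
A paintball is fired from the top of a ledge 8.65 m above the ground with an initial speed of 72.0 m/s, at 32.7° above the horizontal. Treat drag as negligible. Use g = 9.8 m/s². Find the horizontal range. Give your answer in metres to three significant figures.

494 m

Components: vₓ = 72.00 cos 32.7° = 60.59 m/s, v_y0 = 72.00 sin 32.7° = 38.90 m/s.
With up positive and y = 0 at the ground: y(t) = 8.65 + (38.90) t − 4.900 t². Setting y = 0 and taking the positive root: t = [38.90 + √(38.90² + 2·9.80·8.65)] / 9.80 = (38.90 + 41.02) / 9.80 = 8.155 s.
Horizontal distance: R = vₓ t = 60.59 × 8.155 = 494.1 m.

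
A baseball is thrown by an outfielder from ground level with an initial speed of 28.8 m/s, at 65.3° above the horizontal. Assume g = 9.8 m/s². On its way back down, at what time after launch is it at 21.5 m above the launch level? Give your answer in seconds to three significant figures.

Resolve: vₓ = 28.80 cos 65.3° = 12.03 m/s and v_y0 = 28.80 sin 65.3° = 26.17 m/s.
Require v_y0 t − ½ g t² = 21.5, i.e. 4.900 t² − 26.17 t + 21.5 = 0.
t = [26.17 ± √(26.17² − 2·9.80·21.5)] / 9.80 = (26.17 ± 16.22) / 9.80, so t = 1.014 s or t = 4.325 s.
The descending-branch root is 4.325 s.

4.33 s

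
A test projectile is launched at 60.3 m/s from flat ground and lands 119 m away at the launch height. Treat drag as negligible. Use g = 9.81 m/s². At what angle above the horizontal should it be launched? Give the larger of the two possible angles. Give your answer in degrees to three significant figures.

R = v₀² sin 2θ / g gives sin 2θ = gR/v₀² = 9.81·119/60.3² = 0.3211.
2θ = 18.73° or 180° − 18.73° = 161.3°, so θ = 9.363° or 80.64°.
The larger angle is 80.64°.

80.6°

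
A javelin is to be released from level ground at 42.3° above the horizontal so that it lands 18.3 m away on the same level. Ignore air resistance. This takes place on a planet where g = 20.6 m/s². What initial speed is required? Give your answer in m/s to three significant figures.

On level ground R = v₀² sin 2θ / g ⇒ v₀ = √(gR / sin 2θ).
v₀ = √(20.6 × 18.3 / sin 84.60°) = √(377.0 / 0.9956) = √378.66 = 19.46 m/s.

19.5 m/s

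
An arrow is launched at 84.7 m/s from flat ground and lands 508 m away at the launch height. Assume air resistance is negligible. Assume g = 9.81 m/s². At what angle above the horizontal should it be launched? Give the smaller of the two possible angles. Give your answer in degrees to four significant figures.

Level-ground range R = v₀² sin(2θ)/g ⇒ sin(2θ) = gR/v₀² = 9.81 × 508 / 84.7² = 0.6946.
2θ = 44.00° or 180° − 44.00° = 136.0°, so θ = 22.00° or 68.00°.
The smaller angle is 22.00°.

22.00°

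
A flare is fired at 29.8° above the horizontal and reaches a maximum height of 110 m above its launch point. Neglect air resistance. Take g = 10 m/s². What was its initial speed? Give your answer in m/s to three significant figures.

At the peak v_y = 0, so v_y0 = √(2gH) = √(2 × 10.0 × 110) = 46.90 m/s.
v_y0 = v₀ sin θ ⇒ v₀ = 46.90 / sin 29.8° = 94.38 m/s.

94.4 m/s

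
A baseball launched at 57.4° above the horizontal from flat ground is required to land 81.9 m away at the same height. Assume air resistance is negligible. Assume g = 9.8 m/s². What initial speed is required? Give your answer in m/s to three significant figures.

On level ground R = v₀² sin 2θ / g ⇒ v₀ = √(gR / sin 2θ).
v₀ = √(9.80 × 81.9 / sin 114.8°) = √(802.6 / 0.9078) = √884.16 = 29.73 m/s.

29.7 m/s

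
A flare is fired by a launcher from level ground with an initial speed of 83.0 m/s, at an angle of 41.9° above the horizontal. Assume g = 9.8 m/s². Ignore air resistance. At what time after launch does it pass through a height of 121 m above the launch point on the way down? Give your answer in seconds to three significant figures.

Components: vₓ = 83.00 cos 41.9° = 61.78 m/s, v_y0 = 83.00 sin 41.9° = 55.43 m/s.
Require v_y0 t − ½ g t² = 121, i.e. 4.900 t² − 55.43 t + 121 = 0.
t = [55.43 ± √(55.43² − 2·9.80·121)] / 9.80 = (55.43 ± 26.47) / 9.80, so t = 2.955 s or t = 8.358 s.
The descending-branch root is 8.358 s.

8.36 s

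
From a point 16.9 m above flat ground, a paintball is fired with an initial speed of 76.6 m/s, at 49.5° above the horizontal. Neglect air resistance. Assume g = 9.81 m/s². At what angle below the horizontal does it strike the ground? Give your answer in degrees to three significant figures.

Horizontal component vₓ = 76.60 cos 49.5° = 49.75 m/s; vertical v_y0 = 76.60 sin 49.5° = 58.25 m/s.
The projectile lands when y = 16.9 + (58.25) t − ½·9.81·t² = 0. Positive root: t = (58.25 + √(58.25² + 2·9.81·16.9)) / 9.81 = (58.25 + 61.03) / 9.81 = 12.16 s.
At impact: v_y = v_y0 − g t = −61.03 m/s; vₓ = 49.75 m/s.
Angle below horizontal: arctan(|v_y|/vₓ) = arctan(61.03/49.75) = 50.81°.

50.8°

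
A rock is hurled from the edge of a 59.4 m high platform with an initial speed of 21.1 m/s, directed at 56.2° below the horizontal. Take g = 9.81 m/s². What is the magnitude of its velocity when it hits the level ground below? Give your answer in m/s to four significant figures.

40.13 m/s

vₓ = 21.10 cos 56.2° = 11.74 m/s; v_y0 = −17.53 m/s (downward).
With up positive and y = 0 at the ground: y(t) = 59.4 + (−17.53) t − 4.905 t². Setting y = 0 and taking the positive root: t = [−17.53 + √(17.53² + 2·9.81·59.4)] / 9.81 = (−17.53 + 38.38) / 9.81 = 2.125 s.
Vertical velocity at impact: v_y = v_y0 − g t = −17.53 − 9.81 × 2.125 = −38.38 m/s.
Speed: |v| = √(vₓ² + v_y²) = √(11.74² + 38.38²) = 40.13 m/s.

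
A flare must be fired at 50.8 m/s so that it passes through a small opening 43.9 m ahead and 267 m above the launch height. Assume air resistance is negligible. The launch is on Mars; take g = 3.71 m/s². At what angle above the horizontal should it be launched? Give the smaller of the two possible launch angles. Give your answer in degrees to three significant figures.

Trajectory: y = x tanθ − g x² (1 + tan²θ)/(2v₀²). With x = 43.9, y = 267, v₀ = 50.8, g = 3.71:
1.385 tan²θ − 43.9 tanθ + (268.4) = 0.
tanθ = [43.9 ± √(43.9² − 4 × 1.385 × (268.4))] / (2 × 1.385) = (43.9 ± 20.98) / 2.771, giving tanθ = 8.274 or 23.42.
θ = 83.11° or 87.55°; the smaller is 83.11°.

83.1°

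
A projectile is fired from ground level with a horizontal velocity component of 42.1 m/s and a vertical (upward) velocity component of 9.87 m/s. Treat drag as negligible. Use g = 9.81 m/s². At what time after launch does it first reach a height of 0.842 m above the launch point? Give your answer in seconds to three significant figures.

Set y = v_y0 t − ½ g t² = 0.842: 4.905 t² − 9.870 t + 0.842 = 0.
Quadratic formula: t = (9.870 ± √80.897) / 9.81 = (9.870 ± 8.994) / 9.81 → t = 0.08927 s or 1.923 s.
The first (ascending) time is 0.08927 s.

0.0893 s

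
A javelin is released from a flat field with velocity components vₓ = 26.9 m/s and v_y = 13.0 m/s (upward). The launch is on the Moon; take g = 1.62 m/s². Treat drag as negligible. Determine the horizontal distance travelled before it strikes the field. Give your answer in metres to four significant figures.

431.7 m

Flight time T = 2 v_y0 / g = 16.05 s.
Horizontal distance R = vₓ T = 26.90 × 16.05 = 431.7 m.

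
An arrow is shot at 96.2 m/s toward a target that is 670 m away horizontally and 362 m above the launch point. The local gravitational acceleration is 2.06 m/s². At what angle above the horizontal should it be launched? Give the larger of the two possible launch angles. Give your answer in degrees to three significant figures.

85.5°

Trajectory: y = x tanθ − g x² (1 + tan²θ)/(2v₀²). With x = 670, y = 362, v₀ = 96.2, g = 2.06:
49.96 tan²θ − 670 tanθ + (412.0) = 0.
tanθ = [670 ± √(670² − 4 × 49.96 × (412.0))] / (2 × 49.96) = (670 ± 605.5) / 99.92, giving tanθ = 0.6460 or 12.76.
θ = 32.86° or 85.52°; the larger is 85.52°.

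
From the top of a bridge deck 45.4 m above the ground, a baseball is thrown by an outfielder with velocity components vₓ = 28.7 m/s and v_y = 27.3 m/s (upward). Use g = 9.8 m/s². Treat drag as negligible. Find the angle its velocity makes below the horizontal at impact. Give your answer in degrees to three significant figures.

54.6°

With up positive and y = 0 at the ground: y(t) = 45.4 + (27.30) t − 4.900 t². Setting y = 0 and taking the positive root: t = [27.30 + √(27.30² + 2·9.80·45.4)] / 9.80 = (27.30 + 40.44) / 9.80 = 6.912 s.
At impact: v_y = v_y0 − g t = −40.44 m/s; vₓ = 28.70 m/s.
Angle below horizontal: arctan(|v_y|/vₓ) = arctan(40.44/28.70) = 54.63°.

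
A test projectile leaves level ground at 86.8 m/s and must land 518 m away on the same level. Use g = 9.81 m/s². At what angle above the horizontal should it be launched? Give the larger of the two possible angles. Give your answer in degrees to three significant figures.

From R = (v₀²/g) sin 2θ: sin 2θ = 9.81 × 518 / 7534.2 = 0.6745.
2θ = 42.41° or 180° − 42.41° = 137.6°, so θ = 21.21° or 68.79°.
The larger angle is 68.79°.

68.8°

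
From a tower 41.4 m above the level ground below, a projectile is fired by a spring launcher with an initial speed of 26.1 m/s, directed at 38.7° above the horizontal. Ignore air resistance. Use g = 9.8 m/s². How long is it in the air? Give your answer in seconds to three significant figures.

5.02 s

vₓ = 26.10 cos 38.7° = 20.37 m/s; v_y0 = 26.10 sin 38.7° = 16.32 m/s.
The projectile lands when y = 41.4 + (16.32) t − ½·9.80·t² = 0. Positive root: t = (16.32 + √(16.32² + 2·9.80·41.4)) / 9.80 = (16.32 + 32.83) / 9.80 = 5.015 s.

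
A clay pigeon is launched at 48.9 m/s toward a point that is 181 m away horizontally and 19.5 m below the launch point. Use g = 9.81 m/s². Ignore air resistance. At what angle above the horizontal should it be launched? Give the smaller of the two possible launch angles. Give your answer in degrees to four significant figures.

16.49°

Trajectory: y = x tanθ − g x² (1 + tan²θ)/(2v₀²). With x = 181, y = −19.5, v₀ = 48.9, g = 9.81:
67.20 tan²θ − 181 tanθ + (47.70) = 0.
tanθ = [181 ± √(181² − 4 × 67.20 × (47.70))] / (2 × 67.20) = (181 ± 141.2) / 134.4, giving tanθ = 0.2961 or 2.397.
θ = 16.49° or 67.36°; the smaller is 16.49°.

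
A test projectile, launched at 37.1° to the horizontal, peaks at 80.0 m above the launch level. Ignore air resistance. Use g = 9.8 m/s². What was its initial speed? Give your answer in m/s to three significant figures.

65.6 m/s

At the peak v_y = 0, so v_y0 = √(2gH) = √(2 × 9.80 × 80.0) = 39.60 m/s.
v_y0 = v₀ sin θ ⇒ v₀ = 39.60 / sin 37.1° = 65.65 m/s.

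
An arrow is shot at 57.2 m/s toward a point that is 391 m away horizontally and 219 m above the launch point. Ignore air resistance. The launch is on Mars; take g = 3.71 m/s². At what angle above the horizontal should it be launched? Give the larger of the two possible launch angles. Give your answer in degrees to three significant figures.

Trajectory: y = x tanθ − g x² (1 + tan²θ)/(2v₀²). With x = 391, y = 219, v₀ = 57.2, g = 3.71:
86.68 tan²θ − 391 tanθ + (305.7) = 0.
tanθ = [391 ± √(391² − 4 × 86.68 × (305.7))] / (2 × 86.68) = (391 ± 216.6) / 173.4, giving tanθ = 1.006 or 3.505.
θ = 45.18° or 74.08°; the larger is 74.08°.

74.1°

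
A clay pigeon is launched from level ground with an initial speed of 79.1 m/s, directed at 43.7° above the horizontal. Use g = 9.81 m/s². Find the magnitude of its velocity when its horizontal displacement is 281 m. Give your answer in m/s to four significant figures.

Horizontal component vₓ = 79.10 cos 43.7° = 57.19 m/s; vertical v_y0 = 79.10 sin 43.7° = 54.65 m/s.
At x = 281 m, t = x/vₓ = 281/57.19 = 4.914 s.
Vertical velocity there: v_y = v_y0 − g t = 54.65 − 9.81 × 4.914 = 6.445 m/s.
Speed: √(vₓ² + v_y²) = √(57.19² + 6.445²) = 57.55 m/s.

57.55 m/s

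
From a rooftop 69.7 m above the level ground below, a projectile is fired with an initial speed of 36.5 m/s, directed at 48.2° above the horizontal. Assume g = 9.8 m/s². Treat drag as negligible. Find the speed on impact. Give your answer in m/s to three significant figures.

51.9 m/s

Horizontal component vₓ = 36.50 cos 48.2° = 24.33 m/s; vertical v_y0 = 36.50 sin 48.2° = 27.21 m/s.
With up positive and y = 0 at the ground: y(t) = 69.7 + (27.21) t − 4.900 t². Setting y = 0 and taking the positive root: t = [27.21 + √(27.21² + 2·9.80·69.7)] / 9.80 = (27.21 + 45.90) / 9.80 = 7.460 s.
Vertical velocity at impact: v_y = v_y0 − g t = 27.21 − 9.80 × 7.460 = −45.90 m/s.
Speed: |v| = √(vₓ² + v_y²) = √(24.33² + 45.90²) = 51.95 m/s.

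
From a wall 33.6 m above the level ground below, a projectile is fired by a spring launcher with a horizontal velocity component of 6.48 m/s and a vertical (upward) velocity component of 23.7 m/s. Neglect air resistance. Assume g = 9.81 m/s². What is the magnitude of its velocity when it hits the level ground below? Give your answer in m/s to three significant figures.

35.5 m/s

The projectile lands when y = 33.6 + (23.70) t − ½·9.81·t² = 0. Positive root: t = (23.70 + √(23.70² + 2·9.81·33.6)) / 9.81 = (23.70 + 34.94) / 9.81 = 5.978 s.
Vertical velocity at impact: v_y = v_y0 − g t = 23.70 − 9.81 × 5.978 = −34.94 m/s.
Speed: |v| = √(vₓ² + v_y²) = √(6.480² + 34.94²) = 35.54 m/s.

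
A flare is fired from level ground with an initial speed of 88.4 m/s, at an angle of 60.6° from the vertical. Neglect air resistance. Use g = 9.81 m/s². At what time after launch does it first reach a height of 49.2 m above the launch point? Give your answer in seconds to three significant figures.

Components: vₓ = 88.40 sin 60.6° = 77.02 m/s, v_y0 = 88.40 cos 60.6° = 43.40 m/s.
Height y(t) = 43.40 t − 4.905 t² = 49.2 gives 4.905 t² − 43.40 t + 49.2 = 0.
Quadratic formula: t = (43.40 ± √917.90) / 9.81 = (43.40 ± 30.30) / 9.81 → t = 1.335 s or 7.512 s.
The first (ascending) time is 1.335 s.

1.34 s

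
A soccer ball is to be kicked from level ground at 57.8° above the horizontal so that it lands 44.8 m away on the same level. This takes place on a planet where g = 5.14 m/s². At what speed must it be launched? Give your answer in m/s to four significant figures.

15.98 m/s

On level ground R = v₀² sin 2θ / g ⇒ v₀ = √(gR / sin 2θ).
v₀ = √(5.14 × 44.8 / sin 115.6°) = √(230.3 / 0.9018) = √255.34 = 15.98 m/s.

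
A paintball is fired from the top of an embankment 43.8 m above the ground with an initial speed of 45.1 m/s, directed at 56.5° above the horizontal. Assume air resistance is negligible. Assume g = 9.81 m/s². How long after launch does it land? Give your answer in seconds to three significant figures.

8.69 s

vₓ = 45.10 cos 56.5° = 24.89 m/s; v_y0 = 45.10 sin 56.5° = 37.61 m/s.
The projectile lands when y = 43.8 + (37.61) t − ½·9.81·t² = 0. Positive root: t = (37.61 + √(37.61² + 2·9.81·43.8)) / 9.81 = (37.61 + 47.68) / 9.81 = 8.694 s.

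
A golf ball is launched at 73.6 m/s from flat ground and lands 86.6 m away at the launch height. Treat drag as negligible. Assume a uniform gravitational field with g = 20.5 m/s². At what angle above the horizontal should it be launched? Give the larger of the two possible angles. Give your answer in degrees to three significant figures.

Level-ground range R = v₀² sin(2θ)/g ⇒ sin(2θ) = gR/v₀² = 20.5 × 86.6 / 73.6² = 0.3277.
2θ = 19.13° or 180° − 19.13° = 160.9°, so θ = 9.566° or 80.43°.
The larger angle is 80.43°.

80.4°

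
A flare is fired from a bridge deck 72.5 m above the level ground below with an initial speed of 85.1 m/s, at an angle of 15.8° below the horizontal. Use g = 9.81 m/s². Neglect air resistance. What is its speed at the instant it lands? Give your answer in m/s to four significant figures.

93.08 m/s

vₓ = 85.10 cos 15.8° = 81.88 m/s; v_y0 = −23.17 m/s (downward).
Vertical motion (up positive, ground at y = 0): 4.905 t² − (−23.17) t − 72.5 = 0, so t = (−23.17 + √(23.17² + 2·9.81·72.5)) / 9.81 = (−23.17 + 44.26) / 9.81 = 2.150 s.
Vertical velocity at impact: v_y = v_y0 − g t = −23.17 − 9.81 × 2.150 = −44.26 m/s.
Speed: |v| = √(vₓ² + v_y²) = √(81.88² + 44.26²) = 93.08 m/s.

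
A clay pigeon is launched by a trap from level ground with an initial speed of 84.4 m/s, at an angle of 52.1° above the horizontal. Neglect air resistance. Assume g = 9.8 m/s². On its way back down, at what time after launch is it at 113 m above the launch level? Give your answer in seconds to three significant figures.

11.6 s

Resolve: vₓ = 84.40 cos 52.1° = 51.85 m/s and v_y0 = 84.40 sin 52.1° = 66.60 m/s.
Height y(t) = 66.60 t − 4.900 t² = 113 gives 4.900 t² − 66.60 t + 113 = 0.
t = [66.60 ± √(66.60² − 2·9.80·113)] / 9.80 = (66.60 ± 47.12) / 9.80, so t = 1.987 s or t = 11.60 s.
The descending-branch root is 11.60 s.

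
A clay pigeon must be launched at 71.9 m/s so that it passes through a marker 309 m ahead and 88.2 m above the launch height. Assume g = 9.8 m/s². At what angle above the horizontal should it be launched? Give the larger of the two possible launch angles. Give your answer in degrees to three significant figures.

Trajectory: y = x tanθ − g x² (1 + tan²θ)/(2v₀²). With x = 309, y = 88.2, v₀ = 71.9, g = 9.80:
90.50 tan²θ − 309 tanθ + (178.7) = 0.
tanθ = [309 ± √(309² − 4 × 90.50 × (178.7))] / (2 × 90.50) = (309 ± 175.5) / 181.0, giving tanθ = 0.7377 or 2.677.
θ = 36.42° or 69.51°; the larger is 69.51°.

69.5°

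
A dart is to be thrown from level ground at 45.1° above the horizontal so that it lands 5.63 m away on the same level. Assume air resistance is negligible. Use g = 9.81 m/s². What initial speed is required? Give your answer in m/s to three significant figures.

Level-ground range: R = v₀² sin(2θ)/g, so v₀ = √(gR / sin 2θ).
v₀ = √(9.81 × 5.63 / sin 90.20°) = √(55.23 / 1.0000) = √55.231 = 7.432 m/s.

7.43 m/s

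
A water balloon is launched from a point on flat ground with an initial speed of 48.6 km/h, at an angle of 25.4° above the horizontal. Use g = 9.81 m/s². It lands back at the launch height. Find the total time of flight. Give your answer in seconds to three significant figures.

1.18 s

Convert: 48.6 km/h = 48.6/3.6 = 13.50 m/s.
Resolve: vₓ = 13.50 cos 25.4° = 12.20 m/s and v_y0 = 13.50 sin 25.4° = 5.791 m/s.
It returns to y = 0 when t = 2 v_y0 / g = 2(5.791)/9.81 = 1.181 s.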